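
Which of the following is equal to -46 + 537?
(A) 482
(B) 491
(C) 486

-46 + 537 = 491
B) 491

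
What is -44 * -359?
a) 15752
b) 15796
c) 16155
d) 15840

-44 * -359 = 15796
b) 15796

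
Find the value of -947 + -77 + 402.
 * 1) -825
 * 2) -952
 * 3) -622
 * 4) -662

First: -947 + -77 = -1024
Then: -1024 + 402 = -622
3) -622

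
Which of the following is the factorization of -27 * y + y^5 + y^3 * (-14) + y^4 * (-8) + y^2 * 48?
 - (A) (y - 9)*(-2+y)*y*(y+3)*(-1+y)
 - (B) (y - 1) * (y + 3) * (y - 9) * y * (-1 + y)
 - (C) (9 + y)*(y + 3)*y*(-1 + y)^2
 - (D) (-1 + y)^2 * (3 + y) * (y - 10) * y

We need to factor -27 * y + y^5 + y^3 * (-14) + y^4 * (-8) + y^2 * 48.
The factored form is (y - 1) * (y + 3) * (y - 9) * y * (-1 + y).
B) (y - 1) * (y + 3) * (y - 9) * y * (-1 + y)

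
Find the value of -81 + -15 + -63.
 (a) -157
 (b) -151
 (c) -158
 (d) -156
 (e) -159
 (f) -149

First: -81 + -15 = -96
Then: -96 + -63 = -159
e) -159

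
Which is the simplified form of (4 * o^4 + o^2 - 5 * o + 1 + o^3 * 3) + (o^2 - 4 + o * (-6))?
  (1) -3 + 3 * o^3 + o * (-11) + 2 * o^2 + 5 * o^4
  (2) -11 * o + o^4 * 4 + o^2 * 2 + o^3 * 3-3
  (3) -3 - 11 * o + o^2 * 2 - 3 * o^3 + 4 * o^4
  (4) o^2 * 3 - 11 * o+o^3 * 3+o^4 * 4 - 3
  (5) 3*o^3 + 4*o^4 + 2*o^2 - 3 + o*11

Adding the polynomials and combining like terms:
(4*o^4 + o^2 - 5*o + 1 + o^3*3) + (o^2 - 4 + o*(-6))
= -11 * o + o^4 * 4 + o^2 * 2 + o^3 * 3-3
2) -11 * o + o^4 * 4 + o^2 * 2 + o^3 * 3-3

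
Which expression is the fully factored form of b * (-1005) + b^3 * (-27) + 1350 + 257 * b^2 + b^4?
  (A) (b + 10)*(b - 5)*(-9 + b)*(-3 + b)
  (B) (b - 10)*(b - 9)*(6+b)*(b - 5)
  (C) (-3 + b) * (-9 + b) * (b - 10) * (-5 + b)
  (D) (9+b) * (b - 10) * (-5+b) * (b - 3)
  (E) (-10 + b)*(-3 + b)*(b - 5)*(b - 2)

We need to factor b * (-1005) + b^3 * (-27) + 1350 + 257 * b^2 + b^4.
The factored form is (-3 + b) * (-9 + b) * (b - 10) * (-5 + b).
C) (-3 + b) * (-9 + b) * (b - 10) * (-5 + b)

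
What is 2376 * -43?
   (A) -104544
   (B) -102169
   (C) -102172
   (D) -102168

2376 * -43 = -102168
D) -102168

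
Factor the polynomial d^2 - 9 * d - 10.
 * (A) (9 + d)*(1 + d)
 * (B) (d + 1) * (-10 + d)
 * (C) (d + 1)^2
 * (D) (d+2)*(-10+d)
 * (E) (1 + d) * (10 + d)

We need to factor d^2 - 9 * d - 10.
The factored form is (d + 1) * (-10 + d).
B) (d + 1) * (-10 + d)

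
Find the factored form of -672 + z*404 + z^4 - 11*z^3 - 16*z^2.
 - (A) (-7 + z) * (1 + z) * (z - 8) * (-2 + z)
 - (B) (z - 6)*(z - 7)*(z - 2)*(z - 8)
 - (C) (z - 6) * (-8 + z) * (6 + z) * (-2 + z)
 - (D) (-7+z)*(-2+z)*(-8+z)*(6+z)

We need to factor -672 + z*404 + z^4 - 11*z^3 - 16*z^2.
The factored form is (-7+z)*(-2+z)*(-8+z)*(6+z).
D) (-7+z)*(-2+z)*(-8+z)*(6+z)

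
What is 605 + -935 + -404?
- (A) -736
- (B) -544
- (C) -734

First: 605 + -935 = -330
Then: -330 + -404 = -734
C) -734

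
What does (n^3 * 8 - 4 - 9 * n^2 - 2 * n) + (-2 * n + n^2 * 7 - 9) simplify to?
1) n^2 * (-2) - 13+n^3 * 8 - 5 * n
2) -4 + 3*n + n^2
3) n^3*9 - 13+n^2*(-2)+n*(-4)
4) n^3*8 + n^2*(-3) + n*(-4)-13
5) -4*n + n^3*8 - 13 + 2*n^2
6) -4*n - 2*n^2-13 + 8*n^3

Adding the polynomials and combining like terms:
(n^3*8 - 4 - 9*n^2 - 2*n) + (-2*n + n^2*7 - 9)
= -4*n - 2*n^2-13 + 8*n^3
6) -4*n - 2*n^2-13 + 8*n^3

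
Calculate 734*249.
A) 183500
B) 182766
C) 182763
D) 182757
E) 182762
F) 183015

734 * 249 = 182766
B) 182766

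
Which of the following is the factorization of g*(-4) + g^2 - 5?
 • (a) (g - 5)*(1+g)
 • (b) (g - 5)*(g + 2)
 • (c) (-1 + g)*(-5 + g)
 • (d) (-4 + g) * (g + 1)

We need to factor g*(-4) + g^2 - 5.
The factored form is (g - 5)*(1+g).
a) (g - 5)*(1+g)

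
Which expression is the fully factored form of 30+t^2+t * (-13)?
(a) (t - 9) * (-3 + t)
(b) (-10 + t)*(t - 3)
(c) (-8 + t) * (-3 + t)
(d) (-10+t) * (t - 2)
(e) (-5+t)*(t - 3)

We need to factor 30+t^2+t * (-13).
The factored form is (-10 + t)*(t - 3).
b) (-10 + t)*(t - 3)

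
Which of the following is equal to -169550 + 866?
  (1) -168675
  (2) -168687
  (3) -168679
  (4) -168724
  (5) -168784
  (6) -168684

-169550 + 866 = -168684
6) -168684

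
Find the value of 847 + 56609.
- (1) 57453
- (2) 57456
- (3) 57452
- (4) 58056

847 + 56609 = 57456
2) 57456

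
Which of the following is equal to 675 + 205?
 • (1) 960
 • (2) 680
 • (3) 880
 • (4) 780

675 + 205 = 880
3) 880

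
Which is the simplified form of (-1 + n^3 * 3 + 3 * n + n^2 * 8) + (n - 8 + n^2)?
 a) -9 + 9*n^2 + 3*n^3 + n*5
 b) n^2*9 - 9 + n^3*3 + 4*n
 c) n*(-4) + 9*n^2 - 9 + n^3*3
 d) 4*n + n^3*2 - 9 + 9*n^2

Adding the polynomials and combining like terms:
(-1 + n^3*3 + 3*n + n^2*8) + (n - 8 + n^2)
= n^2*9 - 9 + n^3*3 + 4*n
b) n^2*9 - 9 + n^3*3 + 4*n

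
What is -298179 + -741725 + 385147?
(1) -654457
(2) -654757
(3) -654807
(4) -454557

First: -298179 + -741725 = -1039904
Then: -1039904 + 385147 = -654757
2) -654757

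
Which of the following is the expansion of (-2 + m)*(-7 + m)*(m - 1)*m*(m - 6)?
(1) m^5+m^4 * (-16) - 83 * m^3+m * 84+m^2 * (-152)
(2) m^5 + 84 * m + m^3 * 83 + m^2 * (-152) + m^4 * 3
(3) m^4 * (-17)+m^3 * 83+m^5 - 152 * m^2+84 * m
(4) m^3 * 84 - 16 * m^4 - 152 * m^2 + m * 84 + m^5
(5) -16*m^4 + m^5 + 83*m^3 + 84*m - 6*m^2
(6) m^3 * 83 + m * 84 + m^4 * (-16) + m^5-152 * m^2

Expanding (-2 + m)*(-7 + m)*(m - 1)*m*(m - 6):
= m^3 * 83 + m * 84 + m^4 * (-16) + m^5-152 * m^2
6) m^3 * 83 + m * 84 + m^4 * (-16) + m^5-152 * m^2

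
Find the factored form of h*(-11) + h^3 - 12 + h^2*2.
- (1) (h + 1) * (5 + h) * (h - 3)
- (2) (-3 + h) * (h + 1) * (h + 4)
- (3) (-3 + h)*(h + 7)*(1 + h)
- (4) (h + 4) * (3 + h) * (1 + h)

We need to factor h*(-11) + h^3 - 12 + h^2*2.
The factored form is (-3 + h) * (h + 1) * (h + 4).
2) (-3 + h) * (h + 1) * (h + 4)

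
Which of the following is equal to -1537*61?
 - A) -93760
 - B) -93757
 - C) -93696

-1537 * 61 = -93757
B) -93757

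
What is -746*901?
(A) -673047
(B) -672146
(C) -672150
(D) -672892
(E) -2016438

-746 * 901 = -672146
B) -672146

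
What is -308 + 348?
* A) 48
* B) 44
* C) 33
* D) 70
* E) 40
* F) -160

-308 + 348 = 40
E) 40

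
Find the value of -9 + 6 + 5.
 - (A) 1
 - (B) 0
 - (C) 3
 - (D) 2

First: -9 + 6 = -3
Then: -3 + 5 = 2
D) 2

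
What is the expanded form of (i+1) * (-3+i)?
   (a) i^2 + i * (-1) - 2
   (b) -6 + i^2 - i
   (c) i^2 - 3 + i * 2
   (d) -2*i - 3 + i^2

Expanding (i+1) * (-3+i):
= -2*i - 3 + i^2
d) -2*i - 3 + i^2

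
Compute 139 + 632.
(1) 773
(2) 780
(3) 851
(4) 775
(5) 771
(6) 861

139 + 632 = 771
5) 771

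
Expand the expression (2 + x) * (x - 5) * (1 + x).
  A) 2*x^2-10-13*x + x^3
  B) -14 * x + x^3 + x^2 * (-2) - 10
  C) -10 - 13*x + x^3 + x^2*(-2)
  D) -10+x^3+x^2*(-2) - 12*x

Expanding (2 + x) * (x - 5) * (1 + x):
= -10 - 13*x + x^3 + x^2*(-2)
C) -10 - 13*x + x^3 + x^2*(-2)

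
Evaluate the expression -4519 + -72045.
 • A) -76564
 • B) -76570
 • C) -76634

-4519 + -72045 = -76564
A) -76564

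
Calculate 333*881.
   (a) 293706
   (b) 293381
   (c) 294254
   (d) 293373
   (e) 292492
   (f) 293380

333 * 881 = 293373
d) 293373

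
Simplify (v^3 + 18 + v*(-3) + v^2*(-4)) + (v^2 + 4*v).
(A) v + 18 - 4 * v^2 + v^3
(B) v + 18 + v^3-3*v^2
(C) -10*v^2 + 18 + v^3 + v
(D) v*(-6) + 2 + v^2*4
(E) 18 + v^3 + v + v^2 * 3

Adding the polynomials and combining like terms:
(v^3 + 18 + v*(-3) + v^2*(-4)) + (v^2 + 4*v)
= v + 18 + v^3-3*v^2
B) v + 18 + v^3-3*v^2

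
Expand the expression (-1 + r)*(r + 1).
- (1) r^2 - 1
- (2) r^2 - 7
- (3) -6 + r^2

Expanding (-1 + r)*(r + 1):
= r^2 - 1
1) r^2 - 1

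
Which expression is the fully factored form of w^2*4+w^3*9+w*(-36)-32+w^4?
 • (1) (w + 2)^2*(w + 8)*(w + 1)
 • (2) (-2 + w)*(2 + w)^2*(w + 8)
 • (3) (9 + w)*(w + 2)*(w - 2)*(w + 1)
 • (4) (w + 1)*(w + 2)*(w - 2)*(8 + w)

We need to factor w^2*4+w^3*9+w*(-36)-32+w^4.
The factored form is (w + 1)*(w + 2)*(w - 2)*(8 + w).
4) (w + 1)*(w + 2)*(w - 2)*(8 + w)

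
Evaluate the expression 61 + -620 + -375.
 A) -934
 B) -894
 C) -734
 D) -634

First: 61 + -620 = -559
Then: -559 + -375 = -934
A) -934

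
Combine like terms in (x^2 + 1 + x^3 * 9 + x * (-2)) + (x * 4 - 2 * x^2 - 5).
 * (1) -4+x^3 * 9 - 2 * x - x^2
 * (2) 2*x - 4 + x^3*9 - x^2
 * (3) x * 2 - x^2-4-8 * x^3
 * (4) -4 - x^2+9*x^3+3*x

Adding the polynomials and combining like terms:
(x^2 + 1 + x^3*9 + x*(-2)) + (x*4 - 2*x^2 - 5)
= 2*x - 4 + x^3*9 - x^2
2) 2*x - 4 + x^3*9 - x^2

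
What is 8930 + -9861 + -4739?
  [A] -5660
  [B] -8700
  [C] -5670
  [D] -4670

First: 8930 + -9861 = -931
Then: -931 + -4739 = -5670
C) -5670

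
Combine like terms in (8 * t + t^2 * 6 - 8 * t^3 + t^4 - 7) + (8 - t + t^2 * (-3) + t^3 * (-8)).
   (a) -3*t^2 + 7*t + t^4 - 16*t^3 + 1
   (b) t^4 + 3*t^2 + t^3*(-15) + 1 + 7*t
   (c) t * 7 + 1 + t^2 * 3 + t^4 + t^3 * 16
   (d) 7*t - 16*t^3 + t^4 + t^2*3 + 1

Adding the polynomials and combining like terms:
(8*t + t^2*6 - 8*t^3 + t^4 - 7) + (8 - t + t^2*(-3) + t^3*(-8))
= 7*t - 16*t^3 + t^4 + t^2*3 + 1
d) 7*t - 16*t^3 + t^4 + t^2*3 + 1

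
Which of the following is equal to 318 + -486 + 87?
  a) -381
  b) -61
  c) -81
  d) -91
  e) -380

First: 318 + -486 = -168
Then: -168 + 87 = -81
c) -81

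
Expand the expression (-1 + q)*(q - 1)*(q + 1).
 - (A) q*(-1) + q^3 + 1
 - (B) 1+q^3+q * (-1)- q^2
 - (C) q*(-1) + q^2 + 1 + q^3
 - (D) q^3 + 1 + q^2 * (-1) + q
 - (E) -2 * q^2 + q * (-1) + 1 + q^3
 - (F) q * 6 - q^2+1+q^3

Expanding (-1 + q)*(q - 1)*(q + 1):
= 1+q^3+q * (-1)- q^2
B) 1+q^3+q * (-1)- q^2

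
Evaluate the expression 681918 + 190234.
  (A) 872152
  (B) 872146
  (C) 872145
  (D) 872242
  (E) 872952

681918 + 190234 = 872152
A) 872152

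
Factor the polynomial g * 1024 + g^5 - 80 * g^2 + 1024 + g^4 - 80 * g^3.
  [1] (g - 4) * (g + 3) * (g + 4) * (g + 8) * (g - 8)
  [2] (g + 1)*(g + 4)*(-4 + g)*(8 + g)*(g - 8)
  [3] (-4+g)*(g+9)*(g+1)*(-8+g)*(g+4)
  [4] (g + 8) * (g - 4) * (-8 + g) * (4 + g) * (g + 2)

We need to factor g * 1024 + g^5 - 80 * g^2 + 1024 + g^4 - 80 * g^3.
The factored form is (g + 1)*(g + 4)*(-4 + g)*(8 + g)*(g - 8).
2) (g + 1)*(g + 4)*(-4 + g)*(8 + g)*(g - 8)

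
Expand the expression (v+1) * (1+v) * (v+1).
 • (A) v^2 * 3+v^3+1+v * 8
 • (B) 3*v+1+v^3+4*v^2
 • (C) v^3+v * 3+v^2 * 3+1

Expanding (v+1) * (1+v) * (v+1):
= v^3+v * 3+v^2 * 3+1
C) v^3+v * 3+v^2 * 3+1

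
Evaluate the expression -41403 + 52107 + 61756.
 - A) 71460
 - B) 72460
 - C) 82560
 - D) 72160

First: -41403 + 52107 = 10704
Then: 10704 + 61756 = 72460
B) 72460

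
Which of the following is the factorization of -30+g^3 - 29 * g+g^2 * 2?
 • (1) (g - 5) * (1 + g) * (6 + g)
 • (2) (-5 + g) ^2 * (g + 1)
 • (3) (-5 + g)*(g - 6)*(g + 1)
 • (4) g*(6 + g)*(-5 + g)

We need to factor -30+g^3 - 29 * g+g^2 * 2.
The factored form is (g - 5) * (1 + g) * (6 + g).
1) (g - 5) * (1 + g) * (6 + g)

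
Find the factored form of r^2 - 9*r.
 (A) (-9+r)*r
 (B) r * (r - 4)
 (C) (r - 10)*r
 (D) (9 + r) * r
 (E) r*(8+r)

We need to factor r^2 - 9*r.
The factored form is (-9+r)*r.
A) (-9+r)*r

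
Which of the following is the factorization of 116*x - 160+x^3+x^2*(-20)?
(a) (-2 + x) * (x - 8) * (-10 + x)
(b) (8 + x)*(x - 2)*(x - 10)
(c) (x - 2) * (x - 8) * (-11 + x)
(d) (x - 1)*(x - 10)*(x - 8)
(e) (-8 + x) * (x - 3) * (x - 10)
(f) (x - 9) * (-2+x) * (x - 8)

We need to factor 116*x - 160+x^3+x^2*(-20).
The factored form is (-2 + x) * (x - 8) * (-10 + x).
a) (-2 + x) * (x - 8) * (-10 + x)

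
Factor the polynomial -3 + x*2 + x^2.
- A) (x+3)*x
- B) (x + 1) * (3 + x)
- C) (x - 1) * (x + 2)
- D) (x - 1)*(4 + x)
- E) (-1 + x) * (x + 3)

We need to factor -3 + x*2 + x^2.
The factored form is (-1 + x) * (x + 3).
E) (-1 + x) * (x + 3)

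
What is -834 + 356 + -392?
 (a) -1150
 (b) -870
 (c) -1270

First: -834 + 356 = -478
Then: -478 + -392 = -870
b) -870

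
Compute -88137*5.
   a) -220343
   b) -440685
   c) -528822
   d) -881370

-88137 * 5 = -440685
b) -440685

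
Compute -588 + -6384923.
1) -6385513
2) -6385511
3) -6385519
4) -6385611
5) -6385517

-588 + -6384923 = -6385511
2) -6385511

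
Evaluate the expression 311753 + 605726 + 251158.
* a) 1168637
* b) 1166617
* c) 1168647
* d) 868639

First: 311753 + 605726 = 917479
Then: 917479 + 251158 = 1168637
a) 1168637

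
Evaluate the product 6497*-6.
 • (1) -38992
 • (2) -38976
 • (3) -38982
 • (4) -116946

6497 * -6 = -38982
3) -38982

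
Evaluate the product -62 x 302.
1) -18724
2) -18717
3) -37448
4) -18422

-62 * 302 = -18724
1) -18724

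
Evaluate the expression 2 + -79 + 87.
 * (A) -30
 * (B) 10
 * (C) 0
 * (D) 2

First: 2 + -79 = -77
Then: -77 + 87 = 10
B) 10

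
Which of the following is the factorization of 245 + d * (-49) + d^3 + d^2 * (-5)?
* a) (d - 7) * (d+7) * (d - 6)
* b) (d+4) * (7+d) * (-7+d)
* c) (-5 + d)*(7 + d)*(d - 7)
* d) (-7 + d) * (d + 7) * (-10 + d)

We need to factor 245 + d * (-49) + d^3 + d^2 * (-5).
The factored form is (-5 + d)*(7 + d)*(d - 7).
c) (-5 + d)*(7 + d)*(d - 7)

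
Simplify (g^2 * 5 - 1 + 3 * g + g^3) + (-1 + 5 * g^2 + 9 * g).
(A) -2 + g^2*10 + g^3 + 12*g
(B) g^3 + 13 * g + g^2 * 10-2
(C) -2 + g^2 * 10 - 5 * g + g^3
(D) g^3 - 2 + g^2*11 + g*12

Adding the polynomials and combining like terms:
(g^2*5 - 1 + 3*g + g^3) + (-1 + 5*g^2 + 9*g)
= -2 + g^2*10 + g^3 + 12*g
A) -2 + g^2*10 + g^3 + 12*g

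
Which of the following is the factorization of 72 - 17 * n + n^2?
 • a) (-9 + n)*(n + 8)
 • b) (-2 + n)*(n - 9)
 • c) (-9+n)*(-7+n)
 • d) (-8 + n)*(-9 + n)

We need to factor 72 - 17 * n + n^2.
The factored form is (-8 + n)*(-9 + n).
d) (-8 + n)*(-9 + n)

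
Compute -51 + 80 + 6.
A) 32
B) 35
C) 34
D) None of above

First: -51 + 80 = 29
Then: 29 + 6 = 35
B) 35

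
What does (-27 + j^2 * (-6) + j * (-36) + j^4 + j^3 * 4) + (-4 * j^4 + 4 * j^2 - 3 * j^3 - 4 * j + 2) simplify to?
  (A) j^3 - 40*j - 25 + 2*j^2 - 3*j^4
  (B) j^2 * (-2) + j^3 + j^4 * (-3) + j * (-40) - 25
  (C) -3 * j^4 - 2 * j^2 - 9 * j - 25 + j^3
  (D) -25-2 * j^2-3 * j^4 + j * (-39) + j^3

Adding the polynomials and combining like terms:
(-27 + j^2*(-6) + j*(-36) + j^4 + j^3*4) + (-4*j^4 + 4*j^2 - 3*j^3 - 4*j + 2)
= j^2 * (-2) + j^3 + j^4 * (-3) + j * (-40) - 25
B) j^2 * (-2) + j^3 + j^4 * (-3) + j * (-40) - 25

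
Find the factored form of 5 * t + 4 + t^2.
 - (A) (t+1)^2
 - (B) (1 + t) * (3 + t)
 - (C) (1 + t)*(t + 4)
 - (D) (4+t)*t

We need to factor 5 * t + 4 + t^2.
The factored form is (1 + t)*(t + 4).
C) (1 + t)*(t + 4)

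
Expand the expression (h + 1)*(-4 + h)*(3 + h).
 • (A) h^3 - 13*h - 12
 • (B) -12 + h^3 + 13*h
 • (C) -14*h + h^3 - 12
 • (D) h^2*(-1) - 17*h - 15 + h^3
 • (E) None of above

Expanding (h + 1)*(-4 + h)*(3 + h):
= h^3 - 13*h - 12
A) h^3 - 13*h - 12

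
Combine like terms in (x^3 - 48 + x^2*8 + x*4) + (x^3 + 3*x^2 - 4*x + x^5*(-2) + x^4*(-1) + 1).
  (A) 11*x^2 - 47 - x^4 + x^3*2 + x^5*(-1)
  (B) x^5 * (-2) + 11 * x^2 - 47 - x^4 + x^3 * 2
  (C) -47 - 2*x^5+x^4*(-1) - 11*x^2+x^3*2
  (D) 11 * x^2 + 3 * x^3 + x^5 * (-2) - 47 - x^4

Adding the polynomials and combining like terms:
(x^3 - 48 + x^2*8 + x*4) + (x^3 + 3*x^2 - 4*x + x^5*(-2) + x^4*(-1) + 1)
= x^5 * (-2) + 11 * x^2 - 47 - x^4 + x^3 * 2
B) x^5 * (-2) + 11 * x^2 - 47 - x^4 + x^3 * 2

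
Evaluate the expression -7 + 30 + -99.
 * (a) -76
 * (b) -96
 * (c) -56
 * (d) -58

First: -7 + 30 = 23
Then: 23 + -99 = -76
a) -76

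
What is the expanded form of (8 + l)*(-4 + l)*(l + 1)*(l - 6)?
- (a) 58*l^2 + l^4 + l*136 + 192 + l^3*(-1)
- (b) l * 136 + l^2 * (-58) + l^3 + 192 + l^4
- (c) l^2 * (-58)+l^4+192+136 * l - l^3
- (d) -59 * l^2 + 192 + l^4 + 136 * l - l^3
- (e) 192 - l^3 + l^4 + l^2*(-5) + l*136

Expanding (8 + l)*(-4 + l)*(l + 1)*(l - 6):
= l^2 * (-58)+l^4+192+136 * l - l^3
c) l^2 * (-58)+l^4+192+136 * l - l^3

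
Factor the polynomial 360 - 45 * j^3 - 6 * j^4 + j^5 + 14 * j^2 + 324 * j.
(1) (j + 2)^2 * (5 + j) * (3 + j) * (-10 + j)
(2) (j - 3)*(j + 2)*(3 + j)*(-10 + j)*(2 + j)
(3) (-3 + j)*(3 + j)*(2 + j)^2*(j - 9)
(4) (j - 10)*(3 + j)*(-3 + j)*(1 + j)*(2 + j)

We need to factor 360 - 45 * j^3 - 6 * j^4 + j^5 + 14 * j^2 + 324 * j.
The factored form is (j - 3)*(j + 2)*(3 + j)*(-10 + j)*(2 + j).
2) (j - 3)*(j + 2)*(3 + j)*(-10 + j)*(2 + j)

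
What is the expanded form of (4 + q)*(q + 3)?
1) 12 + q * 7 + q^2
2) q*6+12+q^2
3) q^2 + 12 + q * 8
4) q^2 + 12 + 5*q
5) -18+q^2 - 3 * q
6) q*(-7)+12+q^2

Expanding (4 + q)*(q + 3):
= 12 + q * 7 + q^2
1) 12 + q * 7 + q^2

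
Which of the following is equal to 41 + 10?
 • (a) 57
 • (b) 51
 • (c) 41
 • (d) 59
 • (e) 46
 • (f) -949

41 + 10 = 51
b) 51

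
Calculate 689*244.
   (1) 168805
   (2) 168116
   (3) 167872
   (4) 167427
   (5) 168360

689 * 244 = 168116
2) 168116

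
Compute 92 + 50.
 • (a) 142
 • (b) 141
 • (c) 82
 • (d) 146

92 + 50 = 142
a) 142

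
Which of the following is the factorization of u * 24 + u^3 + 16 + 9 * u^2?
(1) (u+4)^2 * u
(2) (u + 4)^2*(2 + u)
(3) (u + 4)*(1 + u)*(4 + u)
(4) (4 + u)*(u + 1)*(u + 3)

We need to factor u * 24 + u^3 + 16 + 9 * u^2.
The factored form is (u + 4)*(1 + u)*(4 + u).
3) (u + 4)*(1 + u)*(4 + u)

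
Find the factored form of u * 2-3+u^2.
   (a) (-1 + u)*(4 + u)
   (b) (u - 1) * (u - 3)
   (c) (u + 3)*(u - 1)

We need to factor u * 2-3+u^2.
The factored form is (u + 3)*(u - 1).
c) (u + 3)*(u - 1)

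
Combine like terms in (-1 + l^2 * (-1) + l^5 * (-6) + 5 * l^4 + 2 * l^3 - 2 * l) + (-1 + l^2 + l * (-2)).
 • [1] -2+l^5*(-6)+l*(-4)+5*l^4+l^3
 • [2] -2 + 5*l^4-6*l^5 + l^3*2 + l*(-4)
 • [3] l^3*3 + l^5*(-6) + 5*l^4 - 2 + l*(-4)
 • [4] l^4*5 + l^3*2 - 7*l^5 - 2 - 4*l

Adding the polynomials and combining like terms:
(-1 + l^2*(-1) + l^5*(-6) + 5*l^4 + 2*l^3 - 2*l) + (-1 + l^2 + l*(-2))
= -2 + 5*l^4-6*l^5 + l^3*2 + l*(-4)
2) -2 + 5*l^4-6*l^5 + l^3*2 + l*(-4)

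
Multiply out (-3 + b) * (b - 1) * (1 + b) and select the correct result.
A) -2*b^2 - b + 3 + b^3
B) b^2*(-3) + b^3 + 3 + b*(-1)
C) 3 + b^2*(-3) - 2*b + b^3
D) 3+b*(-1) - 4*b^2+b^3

Expanding (-3 + b) * (b - 1) * (1 + b):
= b^2*(-3) + b^3 + 3 + b*(-1)
B) b^2*(-3) + b^3 + 3 + b*(-1)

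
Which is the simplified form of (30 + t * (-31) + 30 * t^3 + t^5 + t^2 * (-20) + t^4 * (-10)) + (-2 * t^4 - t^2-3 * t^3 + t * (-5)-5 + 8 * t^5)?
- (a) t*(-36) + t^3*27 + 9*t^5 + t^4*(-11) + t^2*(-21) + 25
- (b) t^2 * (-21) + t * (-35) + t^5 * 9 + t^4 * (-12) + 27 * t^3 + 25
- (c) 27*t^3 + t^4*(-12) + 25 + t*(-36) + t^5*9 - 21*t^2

Adding the polynomials and combining like terms:
(30 + t*(-31) + 30*t^3 + t^5 + t^2*(-20) + t^4*(-10)) + (-2*t^4 - t^2 - 3*t^3 + t*(-5) - 5 + 8*t^5)
= 27*t^3 + t^4*(-12) + 25 + t*(-36) + t^5*9 - 21*t^2
c) 27*t^3 + t^4*(-12) + 25 + t*(-36) + t^5*9 - 21*t^2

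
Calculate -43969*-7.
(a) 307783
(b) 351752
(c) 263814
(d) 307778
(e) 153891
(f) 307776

-43969 * -7 = 307783
a) 307783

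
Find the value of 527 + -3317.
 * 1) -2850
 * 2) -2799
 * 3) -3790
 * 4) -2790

527 + -3317 = -2790
4) -2790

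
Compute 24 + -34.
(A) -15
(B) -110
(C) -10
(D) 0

24 + -34 = -10
C) -10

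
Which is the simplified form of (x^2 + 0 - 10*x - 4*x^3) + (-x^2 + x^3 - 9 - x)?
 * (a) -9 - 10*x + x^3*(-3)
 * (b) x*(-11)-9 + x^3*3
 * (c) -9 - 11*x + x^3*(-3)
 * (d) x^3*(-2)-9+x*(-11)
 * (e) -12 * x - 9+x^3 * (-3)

Adding the polynomials and combining like terms:
(x^2 + 0 - 10*x - 4*x^3) + (-x^2 + x^3 - 9 - x)
= -9 - 11*x + x^3*(-3)
c) -9 - 11*x + x^3*(-3)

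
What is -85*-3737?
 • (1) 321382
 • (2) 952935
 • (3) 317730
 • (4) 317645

-85 * -3737 = 317645
4) 317645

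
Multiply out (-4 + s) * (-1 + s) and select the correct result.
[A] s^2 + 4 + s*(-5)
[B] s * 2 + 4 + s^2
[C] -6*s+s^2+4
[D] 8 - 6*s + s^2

Expanding (-4 + s) * (-1 + s):
= s^2 + 4 + s*(-5)
A) s^2 + 4 + s*(-5)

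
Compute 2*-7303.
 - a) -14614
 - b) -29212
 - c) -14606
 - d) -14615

2 * -7303 = -14606
c) -14606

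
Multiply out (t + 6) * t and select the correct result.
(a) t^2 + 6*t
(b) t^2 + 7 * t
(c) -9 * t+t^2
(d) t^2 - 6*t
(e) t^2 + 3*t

Expanding (t + 6) * t:
= t^2 + 6*t
a) t^2 + 6*t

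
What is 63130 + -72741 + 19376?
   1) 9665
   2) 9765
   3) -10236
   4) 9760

First: 63130 + -72741 = -9611
Then: -9611 + 19376 = 9765
2) 9765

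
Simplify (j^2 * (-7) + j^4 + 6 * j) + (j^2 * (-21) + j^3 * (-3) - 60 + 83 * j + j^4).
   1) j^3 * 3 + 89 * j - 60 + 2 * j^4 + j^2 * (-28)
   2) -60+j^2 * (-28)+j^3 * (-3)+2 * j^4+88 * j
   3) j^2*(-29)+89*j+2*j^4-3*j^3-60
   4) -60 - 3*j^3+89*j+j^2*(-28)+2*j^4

Adding the polynomials and combining like terms:
(j^2*(-7) + j^4 + 6*j) + (j^2*(-21) + j^3*(-3) - 60 + 83*j + j^4)
= -60 - 3*j^3+89*j+j^2*(-28)+2*j^4
4) -60 - 3*j^3+89*j+j^2*(-28)+2*j^4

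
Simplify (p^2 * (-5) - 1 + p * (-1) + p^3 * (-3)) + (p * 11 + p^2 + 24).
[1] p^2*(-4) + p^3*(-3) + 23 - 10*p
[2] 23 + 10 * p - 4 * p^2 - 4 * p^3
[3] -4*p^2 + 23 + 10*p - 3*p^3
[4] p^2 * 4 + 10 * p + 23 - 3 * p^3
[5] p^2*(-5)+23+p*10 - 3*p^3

Adding the polynomials and combining like terms:
(p^2*(-5) - 1 + p*(-1) + p^3*(-3)) + (p*11 + p^2 + 24)
= -4*p^2 + 23 + 10*p - 3*p^3
3) -4*p^2 + 23 + 10*p - 3*p^3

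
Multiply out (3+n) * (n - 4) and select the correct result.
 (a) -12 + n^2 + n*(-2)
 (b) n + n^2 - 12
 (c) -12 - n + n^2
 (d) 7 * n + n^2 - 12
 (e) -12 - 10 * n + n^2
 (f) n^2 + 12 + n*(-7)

Expanding (3+n) * (n - 4):
= -12 - n + n^2
c) -12 - n + n^2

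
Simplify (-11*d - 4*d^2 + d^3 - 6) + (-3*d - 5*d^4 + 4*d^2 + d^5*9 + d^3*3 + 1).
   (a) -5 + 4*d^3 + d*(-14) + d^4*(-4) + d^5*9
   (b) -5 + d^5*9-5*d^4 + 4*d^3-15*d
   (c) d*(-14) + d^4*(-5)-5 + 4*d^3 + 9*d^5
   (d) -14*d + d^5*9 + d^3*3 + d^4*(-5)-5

Adding the polynomials and combining like terms:
(-11*d - 4*d^2 + d^3 - 6) + (-3*d - 5*d^4 + 4*d^2 + d^5*9 + d^3*3 + 1)
= d*(-14) + d^4*(-5)-5 + 4*d^3 + 9*d^5
c) d*(-14) + d^4*(-5)-5 + 4*d^3 + 9*d^5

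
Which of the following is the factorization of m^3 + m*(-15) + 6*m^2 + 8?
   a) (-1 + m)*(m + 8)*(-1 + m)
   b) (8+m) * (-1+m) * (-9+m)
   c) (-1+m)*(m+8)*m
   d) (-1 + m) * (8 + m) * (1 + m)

We need to factor m^3 + m*(-15) + 6*m^2 + 8.
The factored form is (-1 + m)*(m + 8)*(-1 + m).
a) (-1 + m)*(m + 8)*(-1 + m)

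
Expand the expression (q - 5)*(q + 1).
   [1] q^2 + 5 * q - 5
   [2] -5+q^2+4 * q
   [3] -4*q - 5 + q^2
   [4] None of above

Expanding (q - 5)*(q + 1):
= -4*q - 5 + q^2
3) -4*q - 5 + q^2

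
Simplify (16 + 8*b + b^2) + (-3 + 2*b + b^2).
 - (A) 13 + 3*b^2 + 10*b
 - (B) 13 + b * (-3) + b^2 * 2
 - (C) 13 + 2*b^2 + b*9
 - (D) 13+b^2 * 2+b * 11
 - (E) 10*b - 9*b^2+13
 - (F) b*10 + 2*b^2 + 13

Adding the polynomials and combining like terms:
(16 + 8*b + b^2) + (-3 + 2*b + b^2)
= b*10 + 2*b^2 + 13
F) b*10 + 2*b^2 + 13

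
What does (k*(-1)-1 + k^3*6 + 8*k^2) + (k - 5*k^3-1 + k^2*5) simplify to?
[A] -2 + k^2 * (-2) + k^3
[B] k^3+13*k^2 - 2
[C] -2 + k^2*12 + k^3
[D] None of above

Adding the polynomials and combining like terms:
(k*(-1) - 1 + k^3*6 + 8*k^2) + (k - 5*k^3 - 1 + k^2*5)
= k^3+13*k^2 - 2
B) k^3+13*k^2 - 2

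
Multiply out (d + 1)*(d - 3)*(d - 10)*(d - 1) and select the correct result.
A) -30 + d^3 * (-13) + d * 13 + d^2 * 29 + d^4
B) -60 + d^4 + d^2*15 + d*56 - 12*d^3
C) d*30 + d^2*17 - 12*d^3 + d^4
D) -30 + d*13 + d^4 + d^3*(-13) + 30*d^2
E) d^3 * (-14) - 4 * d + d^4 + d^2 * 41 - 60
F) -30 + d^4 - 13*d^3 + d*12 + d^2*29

Expanding (d + 1)*(d - 3)*(d - 10)*(d - 1):
= -30 + d^3 * (-13) + d * 13 + d^2 * 29 + d^4
A) -30 + d^3 * (-13) + d * 13 + d^2 * 29 + d^4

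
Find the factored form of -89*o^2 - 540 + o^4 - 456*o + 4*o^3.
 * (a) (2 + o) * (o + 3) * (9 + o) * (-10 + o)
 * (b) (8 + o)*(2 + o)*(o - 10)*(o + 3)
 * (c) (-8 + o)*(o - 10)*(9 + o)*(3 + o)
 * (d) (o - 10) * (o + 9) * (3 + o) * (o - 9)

We need to factor -89*o^2 - 540 + o^4 - 456*o + 4*o^3.
The factored form is (2 + o) * (o + 3) * (9 + o) * (-10 + o).
a) (2 + o) * (o + 3) * (9 + o) * (-10 + o)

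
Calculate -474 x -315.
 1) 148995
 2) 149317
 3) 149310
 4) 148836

-474 * -315 = 149310
3) 149310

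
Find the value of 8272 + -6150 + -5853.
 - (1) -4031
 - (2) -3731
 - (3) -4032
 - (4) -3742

First: 8272 + -6150 = 2122
Then: 2122 + -5853 = -3731
2) -3731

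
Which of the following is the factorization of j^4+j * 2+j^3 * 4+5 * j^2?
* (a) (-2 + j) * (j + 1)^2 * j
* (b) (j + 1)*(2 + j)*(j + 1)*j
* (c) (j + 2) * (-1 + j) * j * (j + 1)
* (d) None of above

We need to factor j^4+j * 2+j^3 * 4+5 * j^2.
The factored form is (j + 1)*(2 + j)*(j + 1)*j.
b) (j + 1)*(2 + j)*(j + 1)*j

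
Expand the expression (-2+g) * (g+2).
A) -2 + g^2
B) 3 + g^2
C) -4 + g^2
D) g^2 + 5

Expanding (-2+g) * (g+2):
= -4 + g^2
C) -4 + g^2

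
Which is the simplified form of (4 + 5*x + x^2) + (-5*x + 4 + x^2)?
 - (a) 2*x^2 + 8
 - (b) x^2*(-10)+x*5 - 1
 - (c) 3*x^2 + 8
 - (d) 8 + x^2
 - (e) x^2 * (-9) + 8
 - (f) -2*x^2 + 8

Adding the polynomials and combining like terms:
(4 + 5*x + x^2) + (-5*x + 4 + x^2)
= 2*x^2 + 8
a) 2*x^2 + 8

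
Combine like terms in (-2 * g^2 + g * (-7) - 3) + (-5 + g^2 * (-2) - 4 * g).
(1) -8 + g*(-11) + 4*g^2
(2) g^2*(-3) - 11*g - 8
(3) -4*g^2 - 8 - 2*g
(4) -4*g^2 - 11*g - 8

Adding the polynomials and combining like terms:
(-2*g^2 + g*(-7) - 3) + (-5 + g^2*(-2) - 4*g)
= -4*g^2 - 11*g - 8
4) -4*g^2 - 11*g - 8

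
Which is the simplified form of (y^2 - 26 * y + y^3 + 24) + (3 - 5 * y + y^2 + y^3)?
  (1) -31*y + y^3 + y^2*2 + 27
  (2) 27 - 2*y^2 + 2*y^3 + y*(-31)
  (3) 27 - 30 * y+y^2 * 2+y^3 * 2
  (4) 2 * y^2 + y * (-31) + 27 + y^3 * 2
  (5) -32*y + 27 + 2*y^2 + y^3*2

Adding the polynomials and combining like terms:
(y^2 - 26*y + y^3 + 24) + (3 - 5*y + y^2 + y^3)
= 2 * y^2 + y * (-31) + 27 + y^3 * 2
4) 2 * y^2 + y * (-31) + 27 + y^3 * 2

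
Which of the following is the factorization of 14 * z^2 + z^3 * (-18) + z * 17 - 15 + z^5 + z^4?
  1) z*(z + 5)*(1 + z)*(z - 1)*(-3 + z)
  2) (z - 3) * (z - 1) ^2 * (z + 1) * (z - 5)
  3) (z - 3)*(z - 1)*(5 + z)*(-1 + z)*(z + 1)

We need to factor 14 * z^2 + z^3 * (-18) + z * 17 - 15 + z^5 + z^4.
The factored form is (z - 3)*(z - 1)*(5 + z)*(-1 + z)*(z + 1).
3) (z - 3)*(z - 1)*(5 + z)*(-1 + z)*(z + 1)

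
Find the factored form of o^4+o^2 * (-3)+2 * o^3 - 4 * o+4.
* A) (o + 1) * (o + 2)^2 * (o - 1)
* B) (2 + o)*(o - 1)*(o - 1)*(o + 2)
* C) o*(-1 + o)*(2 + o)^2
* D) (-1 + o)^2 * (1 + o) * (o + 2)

We need to factor o^4+o^2 * (-3)+2 * o^3 - 4 * o+4.
The factored form is (2 + o)*(o - 1)*(o - 1)*(o + 2).
B) (2 + o)*(o - 1)*(o - 1)*(o + 2)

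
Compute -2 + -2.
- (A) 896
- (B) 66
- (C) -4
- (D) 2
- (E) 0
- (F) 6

-2 + -2 = -4
C) -4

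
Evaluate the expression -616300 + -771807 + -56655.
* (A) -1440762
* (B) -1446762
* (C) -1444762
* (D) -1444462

First: -616300 + -771807 = -1388107
Then: -1388107 + -56655 = -1444762
C) -1444762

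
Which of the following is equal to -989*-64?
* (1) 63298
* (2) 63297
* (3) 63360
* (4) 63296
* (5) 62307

-989 * -64 = 63296
4) 63296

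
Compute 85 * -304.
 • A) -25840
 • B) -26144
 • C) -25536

85 * -304 = -25840
A) -25840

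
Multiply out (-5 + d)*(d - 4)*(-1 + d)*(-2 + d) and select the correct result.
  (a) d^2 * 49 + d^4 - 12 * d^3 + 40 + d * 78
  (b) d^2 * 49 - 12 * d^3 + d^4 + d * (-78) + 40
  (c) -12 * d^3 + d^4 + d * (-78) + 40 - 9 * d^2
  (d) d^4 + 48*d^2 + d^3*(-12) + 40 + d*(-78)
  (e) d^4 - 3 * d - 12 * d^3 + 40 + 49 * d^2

Expanding (-5 + d)*(d - 4)*(-1 + d)*(-2 + d):
= d^2 * 49 - 12 * d^3 + d^4 + d * (-78) + 40
b) d^2 * 49 - 12 * d^3 + d^4 + d * (-78) + 40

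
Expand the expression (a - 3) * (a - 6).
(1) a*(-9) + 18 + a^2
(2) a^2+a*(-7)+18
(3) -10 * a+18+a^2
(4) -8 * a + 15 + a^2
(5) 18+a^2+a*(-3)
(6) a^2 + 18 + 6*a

Expanding (a - 3) * (a - 6):
= a*(-9) + 18 + a^2
1) a*(-9) + 18 + a^2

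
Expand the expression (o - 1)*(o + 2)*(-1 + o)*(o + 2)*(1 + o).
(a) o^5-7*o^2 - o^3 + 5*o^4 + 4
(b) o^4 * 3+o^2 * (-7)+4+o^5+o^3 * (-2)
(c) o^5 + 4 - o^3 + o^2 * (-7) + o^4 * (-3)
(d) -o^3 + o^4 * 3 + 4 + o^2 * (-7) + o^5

Expanding (o - 1)*(o + 2)*(-1 + o)*(o + 2)*(1 + o):
= -o^3 + o^4 * 3 + 4 + o^2 * (-7) + o^5
d) -o^3 + o^4 * 3 + 4 + o^2 * (-7) + o^5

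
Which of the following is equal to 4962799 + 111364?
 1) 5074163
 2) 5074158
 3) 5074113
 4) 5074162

4962799 + 111364 = 5074163
1) 5074163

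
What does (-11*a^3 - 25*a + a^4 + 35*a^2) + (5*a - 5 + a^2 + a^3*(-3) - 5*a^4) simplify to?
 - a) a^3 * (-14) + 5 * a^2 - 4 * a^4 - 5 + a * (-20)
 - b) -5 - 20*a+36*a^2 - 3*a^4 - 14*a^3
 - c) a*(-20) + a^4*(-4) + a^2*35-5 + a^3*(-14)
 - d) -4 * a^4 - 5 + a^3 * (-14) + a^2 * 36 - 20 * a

Adding the polynomials and combining like terms:
(-11*a^3 - 25*a + a^4 + 35*a^2) + (5*a - 5 + a^2 + a^3*(-3) - 5*a^4)
= -4 * a^4 - 5 + a^3 * (-14) + a^2 * 36 - 20 * a
d) -4 * a^4 - 5 + a^3 * (-14) + a^2 * 36 - 20 * a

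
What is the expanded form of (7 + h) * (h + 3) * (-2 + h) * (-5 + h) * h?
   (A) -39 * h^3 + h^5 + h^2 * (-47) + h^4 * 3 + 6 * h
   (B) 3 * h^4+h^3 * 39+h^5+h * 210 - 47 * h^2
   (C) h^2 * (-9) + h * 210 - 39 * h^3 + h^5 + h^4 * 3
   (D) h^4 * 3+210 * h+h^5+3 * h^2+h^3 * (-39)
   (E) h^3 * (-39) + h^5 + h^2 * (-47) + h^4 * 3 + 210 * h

Expanding (7 + h) * (h + 3) * (-2 + h) * (-5 + h) * h:
= h^3 * (-39) + h^5 + h^2 * (-47) + h^4 * 3 + 210 * h
E) h^3 * (-39) + h^5 + h^2 * (-47) + h^4 * 3 + 210 * h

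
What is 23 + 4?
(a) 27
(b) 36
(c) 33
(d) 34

23 + 4 = 27
a) 27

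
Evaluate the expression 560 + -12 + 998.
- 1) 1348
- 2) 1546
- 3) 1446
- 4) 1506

First: 560 + -12 = 548
Then: 548 + 998 = 1546
2) 1546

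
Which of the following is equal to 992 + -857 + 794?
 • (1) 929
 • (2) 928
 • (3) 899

First: 992 + -857 = 135
Then: 135 + 794 = 929
1) 929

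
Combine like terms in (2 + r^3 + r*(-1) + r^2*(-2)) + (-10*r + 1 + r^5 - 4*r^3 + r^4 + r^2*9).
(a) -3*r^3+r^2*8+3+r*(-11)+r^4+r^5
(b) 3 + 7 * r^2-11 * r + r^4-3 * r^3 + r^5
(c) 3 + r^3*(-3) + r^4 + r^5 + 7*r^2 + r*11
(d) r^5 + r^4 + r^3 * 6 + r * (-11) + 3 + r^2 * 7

Adding the polynomials and combining like terms:
(2 + r^3 + r*(-1) + r^2*(-2)) + (-10*r + 1 + r^5 - 4*r^3 + r^4 + r^2*9)
= 3 + 7 * r^2-11 * r + r^4-3 * r^3 + r^5
b) 3 + 7 * r^2-11 * r + r^4-3 * r^3 + r^5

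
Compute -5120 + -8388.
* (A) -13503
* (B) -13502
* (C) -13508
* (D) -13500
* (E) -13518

-5120 + -8388 = -13508
C) -13508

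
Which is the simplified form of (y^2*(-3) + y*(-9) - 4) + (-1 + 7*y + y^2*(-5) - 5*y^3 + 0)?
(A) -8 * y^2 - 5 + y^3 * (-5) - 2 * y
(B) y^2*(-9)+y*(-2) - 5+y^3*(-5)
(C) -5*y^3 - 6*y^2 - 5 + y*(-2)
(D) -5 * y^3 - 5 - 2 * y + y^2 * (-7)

Adding the polynomials and combining like terms:
(y^2*(-3) + y*(-9) - 4) + (-1 + 7*y + y^2*(-5) - 5*y^3 + 0)
= -8 * y^2 - 5 + y^3 * (-5) - 2 * y
A) -8 * y^2 - 5 + y^3 * (-5) - 2 * y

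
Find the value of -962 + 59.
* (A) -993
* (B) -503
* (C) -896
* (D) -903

-962 + 59 = -903
D) -903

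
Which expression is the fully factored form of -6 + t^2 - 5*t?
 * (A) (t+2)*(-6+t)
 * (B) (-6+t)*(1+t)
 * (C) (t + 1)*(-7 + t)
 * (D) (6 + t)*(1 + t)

We need to factor -6 + t^2 - 5*t.
The factored form is (-6+t)*(1+t).
B) (-6+t)*(1+t)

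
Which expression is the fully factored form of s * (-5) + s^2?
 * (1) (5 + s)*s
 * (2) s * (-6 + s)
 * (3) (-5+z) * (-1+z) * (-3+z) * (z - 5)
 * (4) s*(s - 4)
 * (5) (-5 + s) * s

We need to factor s * (-5) + s^2.
The factored form is (-5 + s) * s.
5) (-5 + s) * s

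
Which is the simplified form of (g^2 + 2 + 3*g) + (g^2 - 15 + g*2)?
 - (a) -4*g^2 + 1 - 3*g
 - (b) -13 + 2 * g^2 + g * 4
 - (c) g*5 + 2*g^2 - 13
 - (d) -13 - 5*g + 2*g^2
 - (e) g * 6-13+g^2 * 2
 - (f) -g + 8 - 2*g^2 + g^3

Adding the polynomials and combining like terms:
(g^2 + 2 + 3*g) + (g^2 - 15 + g*2)
= g*5 + 2*g^2 - 13
c) g*5 + 2*g^2 - 13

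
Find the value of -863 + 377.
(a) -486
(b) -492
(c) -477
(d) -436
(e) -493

-863 + 377 = -486
a) -486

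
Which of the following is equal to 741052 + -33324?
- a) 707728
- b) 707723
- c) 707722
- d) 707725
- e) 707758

741052 + -33324 = 707728
a) 707728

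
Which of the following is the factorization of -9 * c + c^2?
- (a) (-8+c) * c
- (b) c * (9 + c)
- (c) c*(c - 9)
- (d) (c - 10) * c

We need to factor -9 * c + c^2.
The factored form is c*(c - 9).
c) c*(c - 9)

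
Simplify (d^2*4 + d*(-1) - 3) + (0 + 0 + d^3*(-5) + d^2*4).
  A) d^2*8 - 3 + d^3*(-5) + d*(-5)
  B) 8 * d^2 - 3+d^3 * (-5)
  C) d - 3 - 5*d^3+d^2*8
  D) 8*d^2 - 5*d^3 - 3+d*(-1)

Adding the polynomials and combining like terms:
(d^2*4 + d*(-1) - 3) + (0 + 0 + d^3*(-5) + d^2*4)
= 8*d^2 - 5*d^3 - 3+d*(-1)
D) 8*d^2 - 5*d^3 - 3+d*(-1)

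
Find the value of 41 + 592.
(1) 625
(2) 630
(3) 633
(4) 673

41 + 592 = 633
3) 633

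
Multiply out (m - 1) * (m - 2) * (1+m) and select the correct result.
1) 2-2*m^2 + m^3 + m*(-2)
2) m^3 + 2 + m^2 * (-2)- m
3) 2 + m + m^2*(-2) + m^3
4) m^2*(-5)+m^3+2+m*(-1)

Expanding (m - 1) * (m - 2) * (1+m):
= m^3 + 2 + m^2 * (-2)- m
2) m^3 + 2 + m^2 * (-2)- m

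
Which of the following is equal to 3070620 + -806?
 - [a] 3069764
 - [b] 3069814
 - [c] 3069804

3070620 + -806 = 3069814
b) 3069814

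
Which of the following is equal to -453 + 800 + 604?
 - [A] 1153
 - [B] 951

First: -453 + 800 = 347
Then: 347 + 604 = 951
B) 951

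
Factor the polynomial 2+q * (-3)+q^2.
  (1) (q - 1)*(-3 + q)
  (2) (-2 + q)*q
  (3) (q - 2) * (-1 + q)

We need to factor 2+q * (-3)+q^2.
The factored form is (q - 2) * (-1 + q).
3) (q - 2) * (-1 + q)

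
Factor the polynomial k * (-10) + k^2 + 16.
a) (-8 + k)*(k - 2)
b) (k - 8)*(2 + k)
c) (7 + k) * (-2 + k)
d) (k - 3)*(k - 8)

We need to factor k * (-10) + k^2 + 16.
The factored form is (-8 + k)*(k - 2).
a) (-8 + k)*(k - 2)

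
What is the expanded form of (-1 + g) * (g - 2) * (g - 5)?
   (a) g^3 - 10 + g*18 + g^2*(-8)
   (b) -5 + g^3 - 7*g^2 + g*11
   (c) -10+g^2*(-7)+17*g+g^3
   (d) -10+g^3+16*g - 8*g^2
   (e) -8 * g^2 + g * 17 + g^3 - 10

Expanding (-1 + g) * (g - 2) * (g - 5):
= -8 * g^2 + g * 17 + g^3 - 10
e) -8 * g^2 + g * 17 + g^3 - 10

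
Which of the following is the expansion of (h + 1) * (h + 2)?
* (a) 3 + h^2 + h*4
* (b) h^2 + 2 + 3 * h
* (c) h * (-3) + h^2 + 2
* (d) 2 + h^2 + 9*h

Expanding (h + 1) * (h + 2):
= h^2 + 2 + 3 * h
b) h^2 + 2 + 3 * h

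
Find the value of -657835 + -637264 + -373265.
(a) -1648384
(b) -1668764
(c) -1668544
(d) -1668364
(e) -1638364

First: -657835 + -637264 = -1295099
Then: -1295099 + -373265 = -1668364
d) -1668364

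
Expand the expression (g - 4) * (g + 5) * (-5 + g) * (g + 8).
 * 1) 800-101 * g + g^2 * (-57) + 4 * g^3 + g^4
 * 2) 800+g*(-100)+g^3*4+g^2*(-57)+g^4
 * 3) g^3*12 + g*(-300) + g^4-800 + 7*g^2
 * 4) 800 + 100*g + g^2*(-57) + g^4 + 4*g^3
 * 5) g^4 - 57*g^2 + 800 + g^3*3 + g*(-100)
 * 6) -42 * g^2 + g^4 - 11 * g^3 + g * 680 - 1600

Expanding (g - 4) * (g + 5) * (-5 + g) * (g + 8):
= 800+g*(-100)+g^3*4+g^2*(-57)+g^4
2) 800+g*(-100)+g^3*4+g^2*(-57)+g^4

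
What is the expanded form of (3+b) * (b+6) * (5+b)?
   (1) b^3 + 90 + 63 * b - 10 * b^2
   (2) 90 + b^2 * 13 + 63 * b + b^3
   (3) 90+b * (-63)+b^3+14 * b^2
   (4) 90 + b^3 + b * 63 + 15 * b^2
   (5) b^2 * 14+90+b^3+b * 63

Expanding (3+b) * (b+6) * (5+b):
= b^2 * 14+90+b^3+b * 63
5) b^2 * 14+90+b^3+b * 63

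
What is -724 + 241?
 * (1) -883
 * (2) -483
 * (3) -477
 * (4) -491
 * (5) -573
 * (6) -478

-724 + 241 = -483
2) -483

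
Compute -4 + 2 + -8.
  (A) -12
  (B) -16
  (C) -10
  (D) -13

First: -4 + 2 = -2
Then: -2 + -8 = -10
C) -10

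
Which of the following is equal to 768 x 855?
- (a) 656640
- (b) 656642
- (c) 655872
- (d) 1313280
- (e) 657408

768 * 855 = 656640
a) 656640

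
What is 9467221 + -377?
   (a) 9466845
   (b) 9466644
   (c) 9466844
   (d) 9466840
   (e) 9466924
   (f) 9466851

9467221 + -377 = 9466844
c) 9466844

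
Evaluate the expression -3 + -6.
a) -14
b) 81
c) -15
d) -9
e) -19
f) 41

-3 + -6 = -9
d) -9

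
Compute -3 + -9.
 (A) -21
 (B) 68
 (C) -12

-3 + -9 = -12
C) -12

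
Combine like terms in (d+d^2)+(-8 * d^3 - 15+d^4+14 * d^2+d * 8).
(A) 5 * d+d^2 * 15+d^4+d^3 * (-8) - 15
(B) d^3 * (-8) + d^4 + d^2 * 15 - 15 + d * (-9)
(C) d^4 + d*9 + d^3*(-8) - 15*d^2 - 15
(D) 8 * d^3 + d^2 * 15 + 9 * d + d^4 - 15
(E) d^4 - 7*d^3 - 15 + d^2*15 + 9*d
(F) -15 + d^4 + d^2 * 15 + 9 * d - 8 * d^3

Adding the polynomials and combining like terms:
(d + d^2) + (-8*d^3 - 15 + d^4 + 14*d^2 + d*8)
= -15 + d^4 + d^2 * 15 + 9 * d - 8 * d^3
F) -15 + d^4 + d^2 * 15 + 9 * d - 8 * d^3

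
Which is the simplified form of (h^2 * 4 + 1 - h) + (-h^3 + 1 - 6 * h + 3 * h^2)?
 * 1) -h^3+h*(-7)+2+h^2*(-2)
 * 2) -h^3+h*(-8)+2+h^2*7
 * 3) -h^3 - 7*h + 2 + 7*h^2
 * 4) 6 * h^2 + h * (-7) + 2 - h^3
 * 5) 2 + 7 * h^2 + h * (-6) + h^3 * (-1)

Adding the polynomials and combining like terms:
(h^2*4 + 1 - h) + (-h^3 + 1 - 6*h + 3*h^2)
= -h^3 - 7*h + 2 + 7*h^2
3) -h^3 - 7*h + 2 + 7*h^2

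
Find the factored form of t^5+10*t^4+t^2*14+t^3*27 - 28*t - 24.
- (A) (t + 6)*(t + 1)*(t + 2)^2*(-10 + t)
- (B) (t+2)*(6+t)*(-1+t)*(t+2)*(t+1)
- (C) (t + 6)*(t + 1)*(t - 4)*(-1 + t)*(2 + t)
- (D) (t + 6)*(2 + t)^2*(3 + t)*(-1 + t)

We need to factor t^5+10*t^4+t^2*14+t^3*27 - 28*t - 24.
The factored form is (t+2)*(6+t)*(-1+t)*(t+2)*(t+1).
B) (t+2)*(6+t)*(-1+t)*(t+2)*(t+1)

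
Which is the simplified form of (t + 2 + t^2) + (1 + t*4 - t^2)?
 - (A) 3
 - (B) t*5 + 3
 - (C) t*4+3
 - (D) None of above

Adding the polynomials and combining like terms:
(t + 2 + t^2) + (1 + t*4 - t^2)
= t*5 + 3
B) t*5 + 3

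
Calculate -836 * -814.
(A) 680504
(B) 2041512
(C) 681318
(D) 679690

-836 * -814 = 680504
A) 680504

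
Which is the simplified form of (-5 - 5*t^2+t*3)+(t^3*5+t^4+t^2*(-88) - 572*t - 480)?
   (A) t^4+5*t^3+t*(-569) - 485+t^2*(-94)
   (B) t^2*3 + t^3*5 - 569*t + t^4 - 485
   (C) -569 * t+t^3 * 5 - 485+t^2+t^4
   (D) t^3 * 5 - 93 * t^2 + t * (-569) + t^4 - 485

Adding the polynomials and combining like terms:
(-5 - 5*t^2 + t*3) + (t^3*5 + t^4 + t^2*(-88) - 572*t - 480)
= t^3 * 5 - 93 * t^2 + t * (-569) + t^4 - 485
D) t^3 * 5 - 93 * t^2 + t * (-569) + t^4 - 485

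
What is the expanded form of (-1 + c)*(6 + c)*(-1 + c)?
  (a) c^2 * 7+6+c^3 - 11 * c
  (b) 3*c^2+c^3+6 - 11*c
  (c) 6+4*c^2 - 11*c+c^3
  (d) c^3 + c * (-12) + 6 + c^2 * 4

Expanding (-1 + c)*(6 + c)*(-1 + c):
= 6+4*c^2 - 11*c+c^3
c) 6+4*c^2 - 11*c+c^3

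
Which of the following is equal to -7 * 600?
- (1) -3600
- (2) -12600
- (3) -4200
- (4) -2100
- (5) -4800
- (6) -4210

-7 * 600 = -4200
3) -4200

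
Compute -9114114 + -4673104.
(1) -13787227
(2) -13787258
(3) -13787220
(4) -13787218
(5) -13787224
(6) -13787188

-9114114 + -4673104 = -13787218
4) -13787218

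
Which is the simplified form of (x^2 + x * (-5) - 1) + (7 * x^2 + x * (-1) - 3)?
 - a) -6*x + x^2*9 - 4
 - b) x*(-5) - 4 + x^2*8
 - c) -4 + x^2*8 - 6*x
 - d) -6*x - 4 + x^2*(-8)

Adding the polynomials and combining like terms:
(x^2 + x*(-5) - 1) + (7*x^2 + x*(-1) - 3)
= -4 + x^2*8 - 6*x
c) -4 + x^2*8 - 6*x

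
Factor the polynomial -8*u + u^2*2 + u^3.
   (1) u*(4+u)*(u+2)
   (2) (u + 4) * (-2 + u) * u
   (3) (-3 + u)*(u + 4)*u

We need to factor -8*u + u^2*2 + u^3.
The factored form is (u + 4) * (-2 + u) * u.
2) (u + 4) * (-2 + u) * u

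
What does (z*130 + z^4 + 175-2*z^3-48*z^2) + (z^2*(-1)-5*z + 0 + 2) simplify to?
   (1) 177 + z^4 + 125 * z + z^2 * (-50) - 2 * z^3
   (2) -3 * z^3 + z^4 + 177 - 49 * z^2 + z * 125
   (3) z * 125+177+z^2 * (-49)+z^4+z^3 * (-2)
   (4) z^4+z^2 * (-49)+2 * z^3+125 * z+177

Adding the polynomials and combining like terms:
(z*130 + z^4 + 175 - 2*z^3 - 48*z^2) + (z^2*(-1) - 5*z + 0 + 2)
= z * 125+177+z^2 * (-49)+z^4+z^3 * (-2)
3) z * 125+177+z^2 * (-49)+z^4+z^3 * (-2)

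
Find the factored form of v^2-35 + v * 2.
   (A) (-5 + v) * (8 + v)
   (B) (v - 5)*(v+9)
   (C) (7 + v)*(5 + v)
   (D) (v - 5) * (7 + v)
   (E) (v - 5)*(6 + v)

We need to factor v^2-35 + v * 2.
The factored form is (v - 5) * (7 + v).
D) (v - 5) * (7 + v)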